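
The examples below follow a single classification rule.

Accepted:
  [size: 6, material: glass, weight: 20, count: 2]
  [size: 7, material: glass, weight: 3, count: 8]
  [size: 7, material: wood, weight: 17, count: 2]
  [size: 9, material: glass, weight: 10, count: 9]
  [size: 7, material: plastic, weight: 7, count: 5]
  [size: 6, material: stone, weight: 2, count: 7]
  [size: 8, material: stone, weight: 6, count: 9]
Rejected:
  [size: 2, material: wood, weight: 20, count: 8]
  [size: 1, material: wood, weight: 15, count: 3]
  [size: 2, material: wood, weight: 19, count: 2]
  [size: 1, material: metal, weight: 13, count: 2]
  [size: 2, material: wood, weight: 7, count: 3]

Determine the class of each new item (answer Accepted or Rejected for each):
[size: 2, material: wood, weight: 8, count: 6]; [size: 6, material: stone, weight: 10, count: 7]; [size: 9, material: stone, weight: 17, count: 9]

The classifier is using: size ≥ 6.
[size: 2, material: wood, weight: 8, count: 6] — size = 2, hence Rejected.
[size: 6, material: stone, weight: 10, count: 7] — size = 6, hence Accepted.
[size: 9, material: stone, weight: 17, count: 9] — size = 9, hence Accepted.

Rejected, Accepted, Accepted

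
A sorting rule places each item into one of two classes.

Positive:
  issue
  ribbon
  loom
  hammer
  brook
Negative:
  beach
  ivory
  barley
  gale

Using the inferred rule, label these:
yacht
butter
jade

Negative, Positive, Negative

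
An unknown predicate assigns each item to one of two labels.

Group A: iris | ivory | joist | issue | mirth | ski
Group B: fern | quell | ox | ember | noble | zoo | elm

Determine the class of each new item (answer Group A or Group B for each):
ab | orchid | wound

The classifier is using: contains 'i'.
ab: no 'i' — does not pass, so Group B.
orchid: has 'i' — passes, so Group A.
wound: no 'i' — does not pass, so Group B.

Group B, Group A, Group B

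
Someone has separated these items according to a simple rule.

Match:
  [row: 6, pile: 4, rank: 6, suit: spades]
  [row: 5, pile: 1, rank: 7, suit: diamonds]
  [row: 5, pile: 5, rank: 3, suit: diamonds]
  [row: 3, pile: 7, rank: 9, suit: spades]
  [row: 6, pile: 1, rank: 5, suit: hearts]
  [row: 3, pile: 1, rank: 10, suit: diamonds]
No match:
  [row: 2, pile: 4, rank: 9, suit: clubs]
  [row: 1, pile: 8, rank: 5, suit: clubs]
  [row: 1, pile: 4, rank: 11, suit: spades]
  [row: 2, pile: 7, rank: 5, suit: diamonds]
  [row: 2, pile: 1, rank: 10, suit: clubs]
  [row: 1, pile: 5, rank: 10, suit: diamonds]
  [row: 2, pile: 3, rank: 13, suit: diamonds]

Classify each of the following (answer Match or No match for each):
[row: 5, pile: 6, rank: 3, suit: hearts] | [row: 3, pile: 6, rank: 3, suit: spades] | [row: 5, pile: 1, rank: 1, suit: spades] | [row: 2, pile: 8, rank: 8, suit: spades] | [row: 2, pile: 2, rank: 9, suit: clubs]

Match, Match, Match, No match, No match

'Match' ⟺ row ≥ 3.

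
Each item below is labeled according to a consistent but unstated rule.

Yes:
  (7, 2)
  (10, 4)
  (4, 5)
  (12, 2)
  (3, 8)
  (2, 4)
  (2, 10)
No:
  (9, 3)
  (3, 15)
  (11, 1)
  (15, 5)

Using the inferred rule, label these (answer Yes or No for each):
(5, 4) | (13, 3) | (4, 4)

Yes, No, Yes

The classifier is using: product is even.
(5, 4): Yes (5·4 = 20). (13, 3): No (13·3 = 39). (4, 4): Yes (4·4 = 16).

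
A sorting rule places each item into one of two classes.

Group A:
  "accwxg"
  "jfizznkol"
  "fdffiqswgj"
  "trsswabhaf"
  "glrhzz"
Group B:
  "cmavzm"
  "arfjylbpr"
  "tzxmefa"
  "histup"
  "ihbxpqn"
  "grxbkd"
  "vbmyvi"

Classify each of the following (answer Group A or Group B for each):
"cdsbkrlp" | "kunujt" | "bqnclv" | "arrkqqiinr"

The rule appears to be: has a double letter.
"cdsbkrlp" → no doubled letter → Group B.
"kunujt" → no doubled letter → Group B.
"bqnclv" → no doubled letter → Group B.
"arrkqqiinr" → 'rr' doubled → Group A.

Group B, Group B, Group B, Group A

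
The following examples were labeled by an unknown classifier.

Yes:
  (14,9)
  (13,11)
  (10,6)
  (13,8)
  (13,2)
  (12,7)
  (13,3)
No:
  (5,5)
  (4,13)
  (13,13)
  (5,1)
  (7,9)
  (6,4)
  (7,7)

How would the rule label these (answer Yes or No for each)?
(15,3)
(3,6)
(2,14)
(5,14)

A rule that fits every label: first > second AND sum ≥ 14 — true of each 'Yes' example, false of each 'No' one.
(15,3): Yes (15 > 3, 15+3 = 18).
(3,6): No (3 < 6, 3+6 = 9).
(2,14): No (2 < 14, 2+14 = 16).
(5,14): No (5 < 14, 5+14 = 19).

Yes, No, No, No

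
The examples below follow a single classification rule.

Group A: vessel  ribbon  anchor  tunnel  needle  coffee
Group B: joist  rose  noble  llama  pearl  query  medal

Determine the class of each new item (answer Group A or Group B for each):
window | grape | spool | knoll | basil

The simplest hypothesis consistent with all the labels is: length 6.
window: length 6, matches → Group A.
grape: length 5, doesn't match → Group B.
spool: length 5, doesn't match → Group B.
knoll: length 5, doesn't match → Group B.
basil: length 5, doesn't match → Group B.

Group A, Group B, Group B, Group B, Group B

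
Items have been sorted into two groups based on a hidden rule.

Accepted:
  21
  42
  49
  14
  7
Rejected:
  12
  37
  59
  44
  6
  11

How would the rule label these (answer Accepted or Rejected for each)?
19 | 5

The distinguishing property — multiple of 7 — holds for all the 'Accepted' cases and none of the 'Rejected' cases.
19: Rejected (19 = 7·2 + 5). 5: Rejected (5 = 7·0 + 5).

Rejected, Rejected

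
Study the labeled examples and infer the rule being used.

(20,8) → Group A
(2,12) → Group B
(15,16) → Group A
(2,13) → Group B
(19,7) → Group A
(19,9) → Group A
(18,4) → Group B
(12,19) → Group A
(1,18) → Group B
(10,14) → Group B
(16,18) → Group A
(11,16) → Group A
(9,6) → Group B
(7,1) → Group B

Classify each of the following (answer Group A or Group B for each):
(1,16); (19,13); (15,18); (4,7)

The common property of the 'Group A' items is: sum ≥ 26. No 'Group B' item has it.

Group B, Group A, Group A, Group B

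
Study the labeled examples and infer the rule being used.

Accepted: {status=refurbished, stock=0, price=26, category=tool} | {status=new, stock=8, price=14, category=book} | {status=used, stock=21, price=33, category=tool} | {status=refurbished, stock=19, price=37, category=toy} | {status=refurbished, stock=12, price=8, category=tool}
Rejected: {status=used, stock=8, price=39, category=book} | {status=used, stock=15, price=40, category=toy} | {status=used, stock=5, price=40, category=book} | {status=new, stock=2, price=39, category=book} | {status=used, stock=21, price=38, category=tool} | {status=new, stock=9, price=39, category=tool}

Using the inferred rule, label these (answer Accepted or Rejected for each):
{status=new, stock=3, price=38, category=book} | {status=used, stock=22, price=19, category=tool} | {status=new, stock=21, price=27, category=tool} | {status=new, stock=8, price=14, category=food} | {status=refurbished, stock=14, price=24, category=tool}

Rejected, Accepted, Accepted, Accepted, Accepted

The common property of the 'Accepted' items is: price ≤ 37. No 'Rejected' item has it.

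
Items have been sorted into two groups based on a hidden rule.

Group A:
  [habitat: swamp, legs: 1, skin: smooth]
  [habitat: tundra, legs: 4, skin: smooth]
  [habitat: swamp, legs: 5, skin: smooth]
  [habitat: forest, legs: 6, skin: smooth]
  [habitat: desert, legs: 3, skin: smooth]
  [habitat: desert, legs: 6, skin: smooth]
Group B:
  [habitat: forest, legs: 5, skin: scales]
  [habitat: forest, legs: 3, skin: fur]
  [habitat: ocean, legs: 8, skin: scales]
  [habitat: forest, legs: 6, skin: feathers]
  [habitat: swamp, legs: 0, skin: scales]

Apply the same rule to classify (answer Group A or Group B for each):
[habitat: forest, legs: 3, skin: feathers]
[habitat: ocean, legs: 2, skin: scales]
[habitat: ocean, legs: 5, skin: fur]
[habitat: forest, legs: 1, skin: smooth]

A rule that fits every label: skin is smooth — true of each 'Group A' example, false of each 'Group B' one.

Group B, Group B, Group B, Group A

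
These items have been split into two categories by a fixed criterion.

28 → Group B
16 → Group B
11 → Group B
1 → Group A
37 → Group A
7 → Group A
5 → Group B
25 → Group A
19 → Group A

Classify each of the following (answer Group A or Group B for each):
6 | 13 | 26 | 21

Group B, Group A, Group B, Group B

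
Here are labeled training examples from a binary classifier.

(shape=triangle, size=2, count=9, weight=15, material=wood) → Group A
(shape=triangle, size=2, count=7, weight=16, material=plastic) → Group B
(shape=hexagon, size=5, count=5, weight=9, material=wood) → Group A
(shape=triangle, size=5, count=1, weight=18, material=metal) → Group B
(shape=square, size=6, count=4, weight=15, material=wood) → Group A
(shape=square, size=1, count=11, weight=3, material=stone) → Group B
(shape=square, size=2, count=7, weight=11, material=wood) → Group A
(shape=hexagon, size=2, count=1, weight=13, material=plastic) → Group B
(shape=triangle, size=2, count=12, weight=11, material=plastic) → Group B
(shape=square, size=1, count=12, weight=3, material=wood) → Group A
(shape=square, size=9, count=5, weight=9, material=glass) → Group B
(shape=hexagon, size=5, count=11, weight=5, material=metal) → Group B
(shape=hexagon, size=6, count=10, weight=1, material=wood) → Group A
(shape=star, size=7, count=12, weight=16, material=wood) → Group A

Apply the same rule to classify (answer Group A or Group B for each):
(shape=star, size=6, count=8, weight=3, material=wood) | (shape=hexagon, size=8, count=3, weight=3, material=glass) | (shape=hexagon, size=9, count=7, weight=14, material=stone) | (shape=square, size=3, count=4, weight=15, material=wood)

Group A, Group B, Group B, Group A

The simplest hypothesis consistent with all the labels is: material is wood.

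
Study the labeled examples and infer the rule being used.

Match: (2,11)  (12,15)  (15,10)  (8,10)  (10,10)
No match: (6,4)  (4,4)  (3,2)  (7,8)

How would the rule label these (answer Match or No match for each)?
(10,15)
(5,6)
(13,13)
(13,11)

The simplest hypothesis consistent with all the labels is: second ≥ 10.
(10,15): second 15 — satisfies this, so Match.
(5,6): second 6 — fails the rule, so No match.
(13,13): second 13 — satisfies this, so Match.
(13,11): second 11 — satisfies this, so Match.

Match, No match, Match, Match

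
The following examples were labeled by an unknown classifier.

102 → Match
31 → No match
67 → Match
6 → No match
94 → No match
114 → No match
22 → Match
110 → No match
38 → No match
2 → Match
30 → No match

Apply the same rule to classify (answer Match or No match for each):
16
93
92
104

No match, No match, Match, No match

The simplest hypothesis consistent with all the labels is: ≡ 2 (mod 5).
16 — 16 mod 5 = 1, hence No match. 93 — 93 mod 5 = 3, hence No match. 92 — 92 mod 5 = 2, hence Match. 104 — 104 mod 5 = 4, hence No match.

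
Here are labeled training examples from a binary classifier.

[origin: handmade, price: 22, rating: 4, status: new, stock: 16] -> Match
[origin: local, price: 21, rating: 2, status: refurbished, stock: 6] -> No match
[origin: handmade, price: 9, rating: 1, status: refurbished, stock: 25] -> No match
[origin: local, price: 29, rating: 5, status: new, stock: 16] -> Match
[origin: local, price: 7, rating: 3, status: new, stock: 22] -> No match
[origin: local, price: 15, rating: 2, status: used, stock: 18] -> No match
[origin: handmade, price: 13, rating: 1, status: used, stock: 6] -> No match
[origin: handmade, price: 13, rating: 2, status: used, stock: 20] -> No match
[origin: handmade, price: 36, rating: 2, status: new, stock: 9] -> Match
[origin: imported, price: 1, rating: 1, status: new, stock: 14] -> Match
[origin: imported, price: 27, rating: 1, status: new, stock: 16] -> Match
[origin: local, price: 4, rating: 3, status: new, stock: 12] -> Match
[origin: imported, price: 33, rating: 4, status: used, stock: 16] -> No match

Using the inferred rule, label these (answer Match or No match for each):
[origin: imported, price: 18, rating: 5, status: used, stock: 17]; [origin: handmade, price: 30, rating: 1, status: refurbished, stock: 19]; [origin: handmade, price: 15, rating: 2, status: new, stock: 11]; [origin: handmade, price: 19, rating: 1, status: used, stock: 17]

The classifier is using: status is new AND stock ≤ 16.

No match, No match, Match, No match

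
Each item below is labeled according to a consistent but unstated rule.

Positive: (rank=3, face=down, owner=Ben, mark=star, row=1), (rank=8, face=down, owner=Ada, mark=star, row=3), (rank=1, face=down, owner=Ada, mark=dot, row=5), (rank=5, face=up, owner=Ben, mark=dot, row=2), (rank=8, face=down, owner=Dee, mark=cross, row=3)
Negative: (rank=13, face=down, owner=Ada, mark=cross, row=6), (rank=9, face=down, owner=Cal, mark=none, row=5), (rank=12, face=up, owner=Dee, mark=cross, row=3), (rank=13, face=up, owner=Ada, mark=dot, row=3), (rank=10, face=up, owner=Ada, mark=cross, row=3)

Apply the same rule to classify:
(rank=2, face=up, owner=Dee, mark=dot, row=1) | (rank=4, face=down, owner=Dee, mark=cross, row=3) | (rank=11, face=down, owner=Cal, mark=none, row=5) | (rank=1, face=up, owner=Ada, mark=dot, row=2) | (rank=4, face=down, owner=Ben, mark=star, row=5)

Positive, Positive, Negative, Positive, Positive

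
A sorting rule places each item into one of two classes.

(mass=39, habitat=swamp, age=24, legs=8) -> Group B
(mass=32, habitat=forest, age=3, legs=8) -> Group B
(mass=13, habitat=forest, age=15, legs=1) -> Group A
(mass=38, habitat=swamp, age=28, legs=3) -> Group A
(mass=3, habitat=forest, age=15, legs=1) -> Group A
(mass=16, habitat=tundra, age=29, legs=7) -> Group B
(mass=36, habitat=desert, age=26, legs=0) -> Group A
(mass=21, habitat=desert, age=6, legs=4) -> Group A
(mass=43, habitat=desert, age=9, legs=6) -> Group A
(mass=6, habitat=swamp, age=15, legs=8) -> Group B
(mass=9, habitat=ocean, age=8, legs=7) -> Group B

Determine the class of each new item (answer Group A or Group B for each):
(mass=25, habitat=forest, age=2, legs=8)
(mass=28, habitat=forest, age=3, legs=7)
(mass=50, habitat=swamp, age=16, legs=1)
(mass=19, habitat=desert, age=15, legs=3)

One predicate separates the groups cleanly: legs ≤ 6.
(mass=25, habitat=forest, age=2, legs=8) — legs = 8, hence Group B.
(mass=28, habitat=forest, age=3, legs=7) — legs = 7, hence Group B.
(mass=50, habitat=swamp, age=16, legs=1) — legs = 1, hence Group A.
(mass=19, habitat=desert, age=15, legs=3) — legs = 3, hence Group A.

Group B, Group B, Group A, Group A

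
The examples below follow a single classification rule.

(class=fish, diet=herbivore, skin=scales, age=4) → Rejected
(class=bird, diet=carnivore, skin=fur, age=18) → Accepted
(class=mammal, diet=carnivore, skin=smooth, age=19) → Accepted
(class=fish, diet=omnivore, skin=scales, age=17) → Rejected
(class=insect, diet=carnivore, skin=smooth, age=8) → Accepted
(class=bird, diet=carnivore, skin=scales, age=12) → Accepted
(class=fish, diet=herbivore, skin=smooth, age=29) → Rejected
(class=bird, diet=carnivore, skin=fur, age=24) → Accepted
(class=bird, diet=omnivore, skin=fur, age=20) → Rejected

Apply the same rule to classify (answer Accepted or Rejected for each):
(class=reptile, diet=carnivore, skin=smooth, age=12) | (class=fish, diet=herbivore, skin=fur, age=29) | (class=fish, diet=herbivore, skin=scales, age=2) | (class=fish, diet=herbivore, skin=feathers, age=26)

The classifier is using: diet is carnivore.
(class=reptile, diet=carnivore, skin=smooth, age=12): diet is carnivore, has this property → Accepted. (class=fish, diet=herbivore, skin=fur, age=29): diet is herbivore, lacks this property → Rejected. (class=fish, diet=herbivore, skin=scales, age=2): diet is herbivore, lacks this property → Rejected. (class=fish, diet=herbivore, skin=feathers, age=26): diet is herbivore, lacks this property → Rejected.

Accepted, Rejected, Rejected, Rejected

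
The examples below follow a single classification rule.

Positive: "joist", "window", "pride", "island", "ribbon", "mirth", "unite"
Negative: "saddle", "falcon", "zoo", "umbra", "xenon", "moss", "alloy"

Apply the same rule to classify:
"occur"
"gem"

Every 'Positive' example satisfies: contains 'i'. None of the 'Negative' examples do.

Negative, Negative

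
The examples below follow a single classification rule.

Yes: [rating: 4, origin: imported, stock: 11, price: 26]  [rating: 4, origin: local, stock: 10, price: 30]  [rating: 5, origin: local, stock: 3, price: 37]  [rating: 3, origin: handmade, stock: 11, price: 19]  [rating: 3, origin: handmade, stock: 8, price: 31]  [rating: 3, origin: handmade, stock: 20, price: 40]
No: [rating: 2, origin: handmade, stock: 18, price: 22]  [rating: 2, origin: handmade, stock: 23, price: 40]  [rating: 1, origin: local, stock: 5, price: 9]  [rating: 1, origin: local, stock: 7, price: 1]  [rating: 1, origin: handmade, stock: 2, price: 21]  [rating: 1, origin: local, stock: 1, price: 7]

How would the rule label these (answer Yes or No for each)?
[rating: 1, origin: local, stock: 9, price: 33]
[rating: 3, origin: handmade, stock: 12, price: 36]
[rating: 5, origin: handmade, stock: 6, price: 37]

No, Yes, Yes

The rule appears to be: rating ≥ 3.
[rating: 1, origin: local, stock: 9, price: 33]: No (rating = 1).
[rating: 3, origin: handmade, stock: 12, price: 36]: Yes (rating = 3).
[rating: 5, origin: handmade, stock: 6, price: 37]: Yes (rating = 5).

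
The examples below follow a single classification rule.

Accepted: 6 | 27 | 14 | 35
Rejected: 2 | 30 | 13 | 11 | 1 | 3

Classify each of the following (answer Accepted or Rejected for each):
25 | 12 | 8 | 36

One predicate separates the groups cleanly: digit sum ≥ 5.
Accepted: 25, since digit sum 2+5 = 7.
Rejected: 12, since digit sum 1+2 = 3.
Accepted: 8, since digit sum 8.
Accepted: 36, since digit sum 3+6 = 9.

Accepted, Rejected, Accepted, Accepted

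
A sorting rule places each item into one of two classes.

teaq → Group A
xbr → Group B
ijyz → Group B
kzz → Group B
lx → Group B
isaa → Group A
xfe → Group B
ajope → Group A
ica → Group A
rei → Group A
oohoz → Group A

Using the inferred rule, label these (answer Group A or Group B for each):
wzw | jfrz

Rule: has ≥ 2 vowels. This holds for each 'Group A' example and fails for each 'Group B' one.
Group B: wzw, since 0 vowels. Group B: jfrz, since 0 vowels.

Group B, Group B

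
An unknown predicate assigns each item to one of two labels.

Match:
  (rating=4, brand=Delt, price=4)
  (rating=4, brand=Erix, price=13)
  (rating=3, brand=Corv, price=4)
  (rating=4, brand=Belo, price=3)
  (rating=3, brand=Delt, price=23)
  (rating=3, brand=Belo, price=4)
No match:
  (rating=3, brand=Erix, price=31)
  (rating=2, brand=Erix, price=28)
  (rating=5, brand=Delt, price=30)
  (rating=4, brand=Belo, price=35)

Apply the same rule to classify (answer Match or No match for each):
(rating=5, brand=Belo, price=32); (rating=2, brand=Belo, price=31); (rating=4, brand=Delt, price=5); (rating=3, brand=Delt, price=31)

No match, No match, Match, No match

All 'Match' examples share one property — price ≤ 23 — and every 'No match' example lacks it.
(rating=5, brand=Belo, price=32): No match (price = 32). (rating=2, brand=Belo, price=31): No match (price = 31). (rating=4, brand=Delt, price=5): Match (price = 5). (rating=3, brand=Delt, price=31): No match (price = 31).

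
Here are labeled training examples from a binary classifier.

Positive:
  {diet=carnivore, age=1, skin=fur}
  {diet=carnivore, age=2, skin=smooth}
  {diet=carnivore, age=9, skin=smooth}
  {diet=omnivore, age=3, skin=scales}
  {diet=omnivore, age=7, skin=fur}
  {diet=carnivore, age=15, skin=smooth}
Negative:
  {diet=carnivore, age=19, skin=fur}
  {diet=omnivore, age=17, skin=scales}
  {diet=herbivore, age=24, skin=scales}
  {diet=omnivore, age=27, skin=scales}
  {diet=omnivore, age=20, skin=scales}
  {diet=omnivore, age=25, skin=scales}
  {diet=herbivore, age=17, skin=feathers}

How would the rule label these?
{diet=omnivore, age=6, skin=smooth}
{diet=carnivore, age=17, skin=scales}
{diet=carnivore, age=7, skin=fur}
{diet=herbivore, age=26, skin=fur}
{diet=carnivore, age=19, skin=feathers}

Positive, Negative, Positive, Negative, Negative

The pattern is that an item is 'Positive' exactly when: age ≤ 15.
{diet=omnivore, age=6, skin=smooth}: age = 6 — passes, so Positive. {diet=carnivore, age=17, skin=scales}: age = 17 — lacks this property, so Negative. {diet=carnivore, age=7, skin=fur}: age = 7 — passes, so Positive. {diet=herbivore, age=26, skin=fur}: age = 26 — lacks this property, so Negative. {diet=carnivore, age=19, skin=feathers}: age = 19 — lacks this property, so Negative.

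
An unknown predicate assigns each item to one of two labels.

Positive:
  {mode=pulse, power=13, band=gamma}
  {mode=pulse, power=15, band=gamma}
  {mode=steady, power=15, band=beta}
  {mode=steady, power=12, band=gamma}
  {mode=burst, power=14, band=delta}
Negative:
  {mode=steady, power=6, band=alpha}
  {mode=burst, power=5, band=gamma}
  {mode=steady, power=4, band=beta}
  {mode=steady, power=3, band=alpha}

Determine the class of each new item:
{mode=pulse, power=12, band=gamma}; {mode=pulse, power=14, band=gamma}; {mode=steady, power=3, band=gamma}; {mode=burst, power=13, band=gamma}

Positive, Positive, Negative, Positive

The distinguishing property — power ≥ 12 — holds for all the 'Positive' cases and none of the 'Negative' cases.
Positive: {mode=pulse, power=12, band=gamma}, since power = 12. Positive: {mode=pulse, power=14, band=gamma}, since power = 14. Negative: {mode=steady, power=3, band=gamma}, since power = 3. Positive: {mode=burst, power=13, band=gamma}, since power = 13.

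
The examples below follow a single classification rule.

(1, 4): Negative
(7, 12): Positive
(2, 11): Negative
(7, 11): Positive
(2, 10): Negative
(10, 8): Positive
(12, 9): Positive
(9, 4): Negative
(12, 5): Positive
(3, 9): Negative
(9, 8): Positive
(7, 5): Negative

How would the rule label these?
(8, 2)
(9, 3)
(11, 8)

One predicate separates the groups cleanly: sum ≥ 17.
(8, 2): Negative (8+2 = 10).
(9, 3): Negative (9+3 = 12).
(11, 8): Positive (11+8 = 19).

Negative, Negative, Positive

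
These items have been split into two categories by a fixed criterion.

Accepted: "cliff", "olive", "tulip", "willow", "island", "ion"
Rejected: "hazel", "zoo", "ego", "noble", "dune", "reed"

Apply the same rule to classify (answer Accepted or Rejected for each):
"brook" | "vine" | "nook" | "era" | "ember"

The simplest hypothesis consistent with all the labels is: contains 'i'.
"brook": no 'i', fails this test → Rejected.
"vine": has 'i', has this property → Accepted.
"nook": no 'i', fails this test → Rejected.
"era": no 'i', fails this test → Rejected.
"ember": no 'i', fails this test → Rejected.

Rejected, Accepted, Rejected, Rejected, Rejected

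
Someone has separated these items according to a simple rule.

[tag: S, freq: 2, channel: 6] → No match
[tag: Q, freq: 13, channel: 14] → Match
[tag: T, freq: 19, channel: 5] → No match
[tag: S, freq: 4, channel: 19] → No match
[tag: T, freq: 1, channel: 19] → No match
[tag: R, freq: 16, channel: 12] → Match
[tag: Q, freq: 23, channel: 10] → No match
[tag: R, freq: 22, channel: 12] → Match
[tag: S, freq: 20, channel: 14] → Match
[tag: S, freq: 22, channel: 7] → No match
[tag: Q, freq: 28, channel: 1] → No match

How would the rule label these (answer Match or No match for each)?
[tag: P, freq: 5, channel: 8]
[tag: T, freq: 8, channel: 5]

All 'Match' examples share one property — tag is R OR channel = 14 — and every 'No match' example lacks it.
[tag: P, freq: 5, channel: 8] → tag is P, channel = 8 → No match.
[tag: T, freq: 8, channel: 5] → tag is T, channel = 5 → No match.

No match, No match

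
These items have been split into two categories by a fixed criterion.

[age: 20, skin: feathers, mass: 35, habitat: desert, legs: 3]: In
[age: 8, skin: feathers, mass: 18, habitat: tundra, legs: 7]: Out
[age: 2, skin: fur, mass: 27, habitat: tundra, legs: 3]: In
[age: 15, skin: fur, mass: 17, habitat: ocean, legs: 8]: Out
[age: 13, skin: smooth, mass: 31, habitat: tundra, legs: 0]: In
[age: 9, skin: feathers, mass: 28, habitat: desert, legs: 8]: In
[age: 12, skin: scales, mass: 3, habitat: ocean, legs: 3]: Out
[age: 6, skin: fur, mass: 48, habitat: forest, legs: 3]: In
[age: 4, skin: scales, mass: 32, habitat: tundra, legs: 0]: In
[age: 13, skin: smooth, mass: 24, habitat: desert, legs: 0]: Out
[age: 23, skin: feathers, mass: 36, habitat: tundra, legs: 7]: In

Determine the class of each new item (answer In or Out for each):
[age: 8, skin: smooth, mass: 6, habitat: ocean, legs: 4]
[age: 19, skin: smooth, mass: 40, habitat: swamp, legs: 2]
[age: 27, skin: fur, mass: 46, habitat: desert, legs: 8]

Out, In, In

The classifier is using: mass ≥ 27.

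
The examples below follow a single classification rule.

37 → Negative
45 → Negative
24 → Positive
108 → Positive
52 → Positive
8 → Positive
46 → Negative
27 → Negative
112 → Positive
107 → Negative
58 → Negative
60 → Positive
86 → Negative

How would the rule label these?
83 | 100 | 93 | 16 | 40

Negative, Positive, Negative, Positive, Positive

All 'Positive' examples share one property — multiple of 4 — and every 'Negative' example lacks it.
Negative: 83, since 83 = 4·20 + 3. Positive: 100, since 100 = 4·25. Negative: 93, since 93 = 4·23 + 1. Positive: 16, since 16 = 4·4. Positive: 40, since 40 = 4·10.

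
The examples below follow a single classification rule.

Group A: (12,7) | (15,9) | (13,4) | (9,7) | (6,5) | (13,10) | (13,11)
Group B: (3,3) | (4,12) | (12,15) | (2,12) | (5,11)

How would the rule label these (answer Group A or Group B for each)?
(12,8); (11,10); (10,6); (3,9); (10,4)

The simplest hypothesis consistent with all the labels is: first > second.
(12,8): 12 > 8, qualifies → Group A. (11,10): 11 > 10, qualifies → Group A. (10,6): 10 > 6, qualifies → Group A. (3,9): 3 < 9, fails this test → Group B. (10,4): 10 > 4, qualifies → Group A.

Group A, Group A, Group A, Group B, Group A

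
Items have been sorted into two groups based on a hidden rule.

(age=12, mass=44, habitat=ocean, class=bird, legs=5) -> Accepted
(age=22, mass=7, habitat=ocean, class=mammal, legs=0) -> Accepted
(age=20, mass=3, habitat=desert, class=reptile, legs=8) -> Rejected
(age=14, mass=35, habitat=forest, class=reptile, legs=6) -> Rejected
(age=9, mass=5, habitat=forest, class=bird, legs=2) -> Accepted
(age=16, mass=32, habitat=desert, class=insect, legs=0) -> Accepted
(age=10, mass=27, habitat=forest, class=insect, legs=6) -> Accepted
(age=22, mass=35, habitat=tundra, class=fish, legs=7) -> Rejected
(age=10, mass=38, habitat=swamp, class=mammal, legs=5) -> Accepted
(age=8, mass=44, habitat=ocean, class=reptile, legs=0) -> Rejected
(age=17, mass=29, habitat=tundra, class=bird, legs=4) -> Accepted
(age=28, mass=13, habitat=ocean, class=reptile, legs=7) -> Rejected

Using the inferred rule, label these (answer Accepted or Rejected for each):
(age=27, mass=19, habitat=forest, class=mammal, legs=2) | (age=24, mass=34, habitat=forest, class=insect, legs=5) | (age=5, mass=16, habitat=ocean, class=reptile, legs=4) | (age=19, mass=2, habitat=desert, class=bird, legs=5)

Rule: class is not reptile AND legs ≤ 6. This holds for each 'Accepted' example and fails for each 'Rejected' one.
(age=27, mass=19, habitat=forest, class=mammal, legs=2): class is mammal, legs = 2, fits → Accepted.
(age=24, mass=34, habitat=forest, class=insect, legs=5): class is insect, legs = 5, fits → Accepted.
(age=5, mass=16, habitat=ocean, class=reptile, legs=4): class is reptile, legs = 4, does not satisfy this → Rejected.
(age=19, mass=2, habitat=desert, class=bird, legs=5): class is bird, legs = 5, fits → Accepted.

Accepted, Accepted, Rejected, Accepted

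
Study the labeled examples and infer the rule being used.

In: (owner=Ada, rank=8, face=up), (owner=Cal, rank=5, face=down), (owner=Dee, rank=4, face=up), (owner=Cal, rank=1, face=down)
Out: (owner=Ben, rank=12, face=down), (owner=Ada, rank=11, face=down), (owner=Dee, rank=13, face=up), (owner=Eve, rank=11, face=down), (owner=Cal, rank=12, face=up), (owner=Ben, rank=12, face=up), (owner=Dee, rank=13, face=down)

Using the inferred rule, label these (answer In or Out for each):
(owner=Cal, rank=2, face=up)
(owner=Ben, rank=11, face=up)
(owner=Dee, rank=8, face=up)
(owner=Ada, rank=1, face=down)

In, Out, In, In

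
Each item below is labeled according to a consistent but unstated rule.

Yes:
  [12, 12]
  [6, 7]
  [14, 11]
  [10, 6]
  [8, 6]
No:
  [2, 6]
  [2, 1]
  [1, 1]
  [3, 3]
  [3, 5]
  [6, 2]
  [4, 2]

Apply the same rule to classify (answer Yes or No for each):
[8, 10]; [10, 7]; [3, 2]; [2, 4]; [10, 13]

Every 'Yes' example satisfies: sum ≥ 13. None of the 'No' examples do.
Yes: [8, 10], since 8+10 = 18. Yes: [10, 7], since 10+7 = 17. No: [3, 2], since 3+2 = 5. No: [2, 4], since 2+4 = 6. Yes: [10, 13], since 10+13 = 23.

Yes, Yes, No, No, Yes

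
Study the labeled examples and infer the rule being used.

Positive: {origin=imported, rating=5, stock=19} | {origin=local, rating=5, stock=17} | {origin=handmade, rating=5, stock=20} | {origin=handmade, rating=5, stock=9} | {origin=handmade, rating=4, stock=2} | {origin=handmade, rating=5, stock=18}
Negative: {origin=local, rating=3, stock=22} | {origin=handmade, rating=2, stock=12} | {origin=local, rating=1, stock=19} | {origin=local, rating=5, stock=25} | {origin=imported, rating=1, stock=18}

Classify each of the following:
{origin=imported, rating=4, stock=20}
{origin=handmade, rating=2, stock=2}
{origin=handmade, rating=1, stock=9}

Positive, Negative, Negative

The distinguishing property — rating ≥ 3 AND stock ≤ 20 — holds for all the 'Positive' cases and none of the 'Negative' cases.
{origin=imported, rating=4, stock=20} — rating = 4, stock = 20, hence Positive. {origin=handmade, rating=2, stock=2} — rating = 2, stock = 2, hence Negative. {origin=handmade, rating=1, stock=9} — rating = 1, stock = 9, hence Negative.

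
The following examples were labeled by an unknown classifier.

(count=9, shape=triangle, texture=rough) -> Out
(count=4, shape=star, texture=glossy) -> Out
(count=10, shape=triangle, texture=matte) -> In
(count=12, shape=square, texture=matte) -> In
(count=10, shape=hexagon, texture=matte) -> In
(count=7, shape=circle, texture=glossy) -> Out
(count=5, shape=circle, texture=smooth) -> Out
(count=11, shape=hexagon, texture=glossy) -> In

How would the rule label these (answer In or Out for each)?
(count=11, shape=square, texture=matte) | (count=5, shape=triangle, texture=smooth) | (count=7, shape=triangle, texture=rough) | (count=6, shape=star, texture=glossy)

In, Out, Out, Out

The rule appears to be: count ≥ 10.
(count=11, shape=square, texture=matte): count = 11, meets the rule → In. (count=5, shape=triangle, texture=smooth): count = 5, does not pass → Out. (count=7, shape=triangle, texture=rough): count = 7, does not pass → Out. (count=6, shape=star, texture=glossy): count = 6, does not pass → Out.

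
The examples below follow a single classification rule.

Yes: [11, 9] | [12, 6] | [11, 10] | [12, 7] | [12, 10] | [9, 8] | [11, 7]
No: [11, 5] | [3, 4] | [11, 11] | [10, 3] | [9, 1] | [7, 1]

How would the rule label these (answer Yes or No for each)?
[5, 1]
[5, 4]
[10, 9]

No, No, Yes

'Yes' ⟺ first > second AND sum ≥ 17.
[5, 1]: 5 > 1, 5+1 = 6 — does not satisfy this, so No.
[5, 4]: 5 > 4, 5+4 = 9 — does not satisfy this, so No.
[10, 9]: 10 > 9, 10+9 = 19 — matches, so Yes.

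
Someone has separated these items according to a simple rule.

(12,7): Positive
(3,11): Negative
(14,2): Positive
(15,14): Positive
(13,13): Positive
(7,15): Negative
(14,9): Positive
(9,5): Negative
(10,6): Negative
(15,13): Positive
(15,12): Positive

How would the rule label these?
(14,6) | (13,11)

Positive, Positive

The classifier is using: first ≥ 11.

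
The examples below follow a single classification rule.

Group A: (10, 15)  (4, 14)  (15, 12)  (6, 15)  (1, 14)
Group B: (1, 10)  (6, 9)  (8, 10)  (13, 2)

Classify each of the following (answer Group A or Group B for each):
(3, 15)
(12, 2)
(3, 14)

The simplest hypothesis consistent with all the labels is: second ≥ 12.
(3, 15): second 15 — passes, so Group A.
(12, 2): second 2 — doesn't qualify, so Group B.
(3, 14): second 14 — passes, so Group A.

Group A, Group B, Group A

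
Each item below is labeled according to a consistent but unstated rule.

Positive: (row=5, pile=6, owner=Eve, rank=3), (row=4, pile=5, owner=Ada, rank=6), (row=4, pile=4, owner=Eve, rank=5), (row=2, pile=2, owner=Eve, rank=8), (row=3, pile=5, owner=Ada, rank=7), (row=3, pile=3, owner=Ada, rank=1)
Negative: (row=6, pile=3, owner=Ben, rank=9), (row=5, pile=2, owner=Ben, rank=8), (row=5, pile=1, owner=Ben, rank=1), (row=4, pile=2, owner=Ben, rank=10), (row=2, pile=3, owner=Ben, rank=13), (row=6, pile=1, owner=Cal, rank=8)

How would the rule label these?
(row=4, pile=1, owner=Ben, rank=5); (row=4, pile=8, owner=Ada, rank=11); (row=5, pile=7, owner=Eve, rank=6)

The common property of the 'Positive' items is: owner is Ada OR owner is Eve. No 'Negative' item has it.
(row=4, pile=1, owner=Ben, rank=5) → owner is Ben → Negative.
(row=4, pile=8, owner=Ada, rank=11) → owner is Ada → Positive.
(row=5, pile=7, owner=Eve, rank=6) → owner is Eve → Positive.

Negative, Positive, Positive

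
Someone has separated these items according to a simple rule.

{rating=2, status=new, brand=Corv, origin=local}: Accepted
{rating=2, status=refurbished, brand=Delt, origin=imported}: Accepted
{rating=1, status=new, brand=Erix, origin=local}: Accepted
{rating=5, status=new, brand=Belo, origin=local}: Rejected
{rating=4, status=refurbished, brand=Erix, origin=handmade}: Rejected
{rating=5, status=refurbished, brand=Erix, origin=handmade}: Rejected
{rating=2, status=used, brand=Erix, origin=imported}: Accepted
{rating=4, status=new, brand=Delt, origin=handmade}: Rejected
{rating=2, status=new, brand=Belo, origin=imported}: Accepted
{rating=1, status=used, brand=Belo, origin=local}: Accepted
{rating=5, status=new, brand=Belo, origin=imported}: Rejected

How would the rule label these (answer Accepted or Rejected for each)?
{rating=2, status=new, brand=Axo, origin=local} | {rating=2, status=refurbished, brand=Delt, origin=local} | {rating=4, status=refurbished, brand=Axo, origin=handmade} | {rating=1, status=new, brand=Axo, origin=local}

Accepted, Accepted, Rejected, Accepted

Rule: rating ≤ 2. This holds for each 'Accepted' example and fails for each 'Rejected' one.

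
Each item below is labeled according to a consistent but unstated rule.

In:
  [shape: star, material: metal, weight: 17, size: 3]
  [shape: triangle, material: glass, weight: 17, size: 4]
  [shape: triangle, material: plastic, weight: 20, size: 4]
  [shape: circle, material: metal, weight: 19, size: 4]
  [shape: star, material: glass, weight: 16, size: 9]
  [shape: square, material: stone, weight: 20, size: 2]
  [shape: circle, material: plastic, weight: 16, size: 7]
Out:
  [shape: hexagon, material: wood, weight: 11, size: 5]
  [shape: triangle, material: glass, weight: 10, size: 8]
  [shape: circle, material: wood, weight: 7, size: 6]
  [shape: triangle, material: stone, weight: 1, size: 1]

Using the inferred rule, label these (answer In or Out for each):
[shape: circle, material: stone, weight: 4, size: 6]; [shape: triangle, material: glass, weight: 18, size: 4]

Out, In

Every 'In' example satisfies: weight ≥ 16. None of the 'Out' examples do.
Out: [shape: circle, material: stone, weight: 4, size: 6], since weight = 4. In: [shape: triangle, material: glass, weight: 18, size: 4], since weight = 18.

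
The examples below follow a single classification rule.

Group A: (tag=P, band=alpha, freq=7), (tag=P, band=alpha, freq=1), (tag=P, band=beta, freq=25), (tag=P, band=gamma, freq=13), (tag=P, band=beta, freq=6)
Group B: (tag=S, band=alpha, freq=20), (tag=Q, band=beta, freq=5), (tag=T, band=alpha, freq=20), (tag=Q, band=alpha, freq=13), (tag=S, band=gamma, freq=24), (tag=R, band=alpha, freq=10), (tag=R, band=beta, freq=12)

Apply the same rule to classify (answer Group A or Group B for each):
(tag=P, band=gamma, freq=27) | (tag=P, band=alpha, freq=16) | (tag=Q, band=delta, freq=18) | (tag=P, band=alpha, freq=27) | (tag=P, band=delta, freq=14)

Group A, Group A, Group B, Group A, Group A

The classifier is using: tag is P.
Group A: (tag=P, band=gamma, freq=27), since tag is P.
Group A: (tag=P, band=alpha, freq=16), since tag is P.
Group B: (tag=Q, band=delta, freq=18), since tag is Q.
Group A: (tag=P, band=alpha, freq=27), since tag is P.
Group A: (tag=P, band=delta, freq=14), since tag is P.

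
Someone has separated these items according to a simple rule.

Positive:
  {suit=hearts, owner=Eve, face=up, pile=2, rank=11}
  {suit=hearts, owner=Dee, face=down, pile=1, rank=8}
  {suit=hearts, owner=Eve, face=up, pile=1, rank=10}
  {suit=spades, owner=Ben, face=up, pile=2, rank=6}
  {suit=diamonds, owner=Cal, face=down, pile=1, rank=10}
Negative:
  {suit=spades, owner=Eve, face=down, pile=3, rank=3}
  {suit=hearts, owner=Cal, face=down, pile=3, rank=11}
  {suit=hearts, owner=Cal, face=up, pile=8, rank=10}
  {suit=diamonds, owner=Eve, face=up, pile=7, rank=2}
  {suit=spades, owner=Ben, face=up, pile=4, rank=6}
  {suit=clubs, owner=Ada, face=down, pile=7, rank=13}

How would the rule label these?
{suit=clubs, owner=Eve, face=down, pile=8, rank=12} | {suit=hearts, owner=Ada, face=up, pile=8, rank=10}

The rule appears to be: pile ≤ 2.
{suit=clubs, owner=Eve, face=down, pile=8, rank=12} → pile = 8 → Negative. {suit=hearts, owner=Ada, face=up, pile=8, rank=10} → pile = 8 → Negative.

Negative, Negative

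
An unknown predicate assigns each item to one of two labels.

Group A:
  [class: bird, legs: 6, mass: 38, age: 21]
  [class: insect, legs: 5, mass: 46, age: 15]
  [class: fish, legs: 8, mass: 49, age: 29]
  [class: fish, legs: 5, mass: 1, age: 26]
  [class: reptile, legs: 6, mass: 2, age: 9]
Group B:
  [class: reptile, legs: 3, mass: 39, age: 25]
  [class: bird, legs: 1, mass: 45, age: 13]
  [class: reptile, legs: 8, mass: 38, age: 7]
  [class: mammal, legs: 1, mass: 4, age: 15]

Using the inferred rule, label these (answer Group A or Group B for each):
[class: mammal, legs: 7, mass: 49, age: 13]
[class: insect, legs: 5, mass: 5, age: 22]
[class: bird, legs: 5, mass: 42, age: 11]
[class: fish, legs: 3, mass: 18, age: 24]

The distinguishing property — legs ≥ 5 AND age ≥ 9 — holds for all the 'Group A' cases and none of the 'Group B' cases.
[class: mammal, legs: 7, mass: 49, age: 13]: Group A (legs = 7, age = 13).
[class: insect, legs: 5, mass: 5, age: 22]: Group A (legs = 5, age = 22).
[class: bird, legs: 5, mass: 42, age: 11]: Group A (legs = 5, age = 11).
[class: fish, legs: 3, mass: 18, age: 24]: Group B (legs = 3, age = 24).

Group A, Group A, Group A, Group B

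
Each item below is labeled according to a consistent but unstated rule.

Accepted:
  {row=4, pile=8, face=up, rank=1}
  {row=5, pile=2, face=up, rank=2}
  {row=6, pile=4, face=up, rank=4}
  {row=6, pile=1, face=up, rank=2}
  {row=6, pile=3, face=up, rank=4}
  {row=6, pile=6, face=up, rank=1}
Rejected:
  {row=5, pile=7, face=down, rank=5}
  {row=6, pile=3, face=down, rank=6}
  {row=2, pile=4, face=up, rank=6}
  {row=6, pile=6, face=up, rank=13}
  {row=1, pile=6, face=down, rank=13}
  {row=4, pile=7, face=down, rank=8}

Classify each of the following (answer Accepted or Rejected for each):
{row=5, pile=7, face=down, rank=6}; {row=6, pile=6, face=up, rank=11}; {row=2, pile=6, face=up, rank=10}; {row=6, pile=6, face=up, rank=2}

Rejected, Rejected, Rejected, Accepted

One predicate separates the groups cleanly: rank ≤ 4.
{row=5, pile=7, face=down, rank=6} — rank = 6, hence Rejected.
{row=6, pile=6, face=up, rank=11} — rank = 11, hence Rejected.
{row=2, pile=6, face=up, rank=10} — rank = 10, hence Rejected.
{row=6, pile=6, face=up, rank=2} — rank = 2, hence Accepted.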